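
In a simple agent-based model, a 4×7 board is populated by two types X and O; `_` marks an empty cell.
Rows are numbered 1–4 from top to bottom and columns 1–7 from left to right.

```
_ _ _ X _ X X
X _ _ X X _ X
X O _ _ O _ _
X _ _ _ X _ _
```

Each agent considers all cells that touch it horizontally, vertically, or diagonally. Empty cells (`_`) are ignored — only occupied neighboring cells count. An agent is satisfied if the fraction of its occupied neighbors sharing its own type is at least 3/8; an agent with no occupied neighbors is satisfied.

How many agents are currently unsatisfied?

3

Row 1: (1,4)X 2/2 ok · (1,6)X 3/3 ok · (1,7)X 2/2 ok
Row 2: (2,1)X 1/2 ok · (2,4)X 2/3 ok · (2,5)X 3/4 ok · (2,7)X 2/2 ok
Row 3: (3,1)X 2/3 ok · (3,2)O 0/3 unhappy · (3,5)O 0/3 unhappy
Row 4: (4,1)X 1/2 ok · (4,5)X 0/1 unhappy
Unsatisfied: (3,2), (3,5), (4,5) — 3 in total.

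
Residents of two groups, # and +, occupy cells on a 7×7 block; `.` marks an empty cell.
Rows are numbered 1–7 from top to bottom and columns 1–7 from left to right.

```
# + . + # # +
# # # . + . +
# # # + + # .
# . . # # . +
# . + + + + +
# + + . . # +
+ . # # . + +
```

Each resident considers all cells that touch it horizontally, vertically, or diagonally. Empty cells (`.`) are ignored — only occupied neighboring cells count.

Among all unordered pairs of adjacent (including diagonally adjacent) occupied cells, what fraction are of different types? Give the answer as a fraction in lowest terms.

Scan each occupied cell's neighbors to the right and below (and the two forward diagonals) so each pair is counted once.
From row 1: 10 unlike of 15 pairs (running 10/15).
From row 2: 3 unlike of 14 pairs (running 13/29).
From row 3: 7 unlike of 14 pairs (running 20/43).
From row 4: 6 unlike of 10 pairs (running 26/53).
From row 5: 4 unlike of 14 pairs (running 30/67).
From row 6: 8 unlike of 12 pairs (running 38/79).
From row 7: 0 unlike of 2 pairs (running 38/81).
Total adjacent occupied pairs: 81; unlike-type pairs: 38.
38/81 is already in lowest terms.

38/81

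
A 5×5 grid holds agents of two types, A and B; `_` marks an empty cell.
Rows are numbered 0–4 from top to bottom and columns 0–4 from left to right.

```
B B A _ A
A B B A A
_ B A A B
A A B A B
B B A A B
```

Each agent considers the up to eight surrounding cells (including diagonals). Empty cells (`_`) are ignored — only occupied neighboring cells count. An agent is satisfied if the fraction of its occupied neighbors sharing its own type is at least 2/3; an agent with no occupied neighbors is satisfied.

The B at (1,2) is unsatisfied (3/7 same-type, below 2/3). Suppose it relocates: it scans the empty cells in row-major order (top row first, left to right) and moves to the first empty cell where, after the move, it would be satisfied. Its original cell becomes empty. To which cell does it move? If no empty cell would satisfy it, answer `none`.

none

Vacating (1,2). Empty cells in order:
  (0,3): 0/4 same-type → still unsatisfied.
  (2,0): 2/5 same-type → still unsatisfied.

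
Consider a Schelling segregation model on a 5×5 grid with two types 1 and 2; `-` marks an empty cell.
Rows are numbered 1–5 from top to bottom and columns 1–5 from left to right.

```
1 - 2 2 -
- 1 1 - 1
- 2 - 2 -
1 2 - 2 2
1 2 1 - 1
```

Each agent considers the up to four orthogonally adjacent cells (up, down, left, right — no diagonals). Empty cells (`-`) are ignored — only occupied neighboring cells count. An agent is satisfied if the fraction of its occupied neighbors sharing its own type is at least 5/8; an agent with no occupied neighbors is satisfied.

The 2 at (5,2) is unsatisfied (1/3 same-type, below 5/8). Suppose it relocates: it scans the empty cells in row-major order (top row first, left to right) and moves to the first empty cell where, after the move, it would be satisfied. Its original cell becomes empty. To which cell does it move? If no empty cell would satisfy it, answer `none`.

(3,3)

Vacating (5,2). Empty cells in order:
  (1,2): 1/3 same-type → still unsatisfied.
  (1,5): 1/2 same-type → still unsatisfied.
  (2,1): 0/2 same-type → still unsatisfied.
  (2,4): 2/4 same-type → still unsatisfied.
  (3,1): 1/2 same-type → still unsatisfied.
  (3,3): 2/3 same-type → satisfied — stop here.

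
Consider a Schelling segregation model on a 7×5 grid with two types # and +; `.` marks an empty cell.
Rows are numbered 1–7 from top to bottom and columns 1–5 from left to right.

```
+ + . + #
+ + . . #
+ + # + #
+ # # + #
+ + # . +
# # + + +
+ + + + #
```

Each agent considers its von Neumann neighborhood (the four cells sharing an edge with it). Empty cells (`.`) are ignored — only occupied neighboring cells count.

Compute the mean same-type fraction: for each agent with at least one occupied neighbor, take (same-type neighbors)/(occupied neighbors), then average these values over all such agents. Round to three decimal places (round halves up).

0.581

Row 1: (1,1)+ 2/2 · (1,2)+ 2/2 · (1,4)+ 0/1 · (1,5)# 1/2
Row 2: (2,1)+ 3/3 · (2,2)+ 3/3 · (2,5)# 2/2
Row 3: (3,1)+ 3/3 · (3,2)+ 2/4 · (3,3)# 1/3 · (3,4)+ 1/3 · (3,5)# 2/3
Row 4: (4,1)+ 2/3 · (4,2)# 1/4 · (4,3)# 3/4 · (4,4)+ 1/3 · (4,5)# 1/3
Row 5: (5,1)+ 2/3 · (5,2)+ 1/4 · (5,3)# 1/3 · (5,5)+ 1/2
Row 6: (6,1)# 1/3 · (6,2)# 1/4 · (6,3)+ 2/4 · (6,4)+ 3/3 · (6,5)+ 2/3
Row 7: (7,1)+ 1/2 · (7,2)+ 2/3 · (7,3)+ 3/3 · (7,4)+ 2/3 · (7,5)# 0/2
Sum over 31 agents: 2/2 + 2/2 + 0/1 + 1/2 + 3/3 + 3/3 + 2/2 + 3/3 + 2/4 + 1/3 + 1/3 + 2/3 + 2/3 + 1/4 + 3/4 + 1/3 + 1/3 + 2/3 + 1/4 + 1/3 + 1/2 + 1/3 + 1/4 + 2/4 + 3/3 + 2/3 + 1/2 + 2/3 + 3/3 + 2/3 + 0/2 = 18; mean = 18 ÷ 31 = 18/31 = 0.580645… → 0.581.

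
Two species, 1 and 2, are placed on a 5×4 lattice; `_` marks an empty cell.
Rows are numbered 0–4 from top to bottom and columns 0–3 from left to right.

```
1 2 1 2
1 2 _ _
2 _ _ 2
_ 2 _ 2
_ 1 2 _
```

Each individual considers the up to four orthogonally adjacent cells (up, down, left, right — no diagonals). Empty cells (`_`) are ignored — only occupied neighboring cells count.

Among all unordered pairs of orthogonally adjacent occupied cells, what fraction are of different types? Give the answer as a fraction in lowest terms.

7/10

Scan each occupied cell's neighbors to the right and below so each pair is counted once.
From row 0: 3 unlike of 5 pairs (running 3/5).
From row 1: 2 unlike of 2 pairs (running 5/7).
From row 2: 0 unlike of 1 pairs (running 5/8).
From row 3: 1 unlike of 1 pairs (running 6/9).
From row 4: 1 unlike of 1 pairs (running 7/10).
Total adjacent occupied pairs: 10; unlike-type pairs: 7.
7/10 is already in lowest terms.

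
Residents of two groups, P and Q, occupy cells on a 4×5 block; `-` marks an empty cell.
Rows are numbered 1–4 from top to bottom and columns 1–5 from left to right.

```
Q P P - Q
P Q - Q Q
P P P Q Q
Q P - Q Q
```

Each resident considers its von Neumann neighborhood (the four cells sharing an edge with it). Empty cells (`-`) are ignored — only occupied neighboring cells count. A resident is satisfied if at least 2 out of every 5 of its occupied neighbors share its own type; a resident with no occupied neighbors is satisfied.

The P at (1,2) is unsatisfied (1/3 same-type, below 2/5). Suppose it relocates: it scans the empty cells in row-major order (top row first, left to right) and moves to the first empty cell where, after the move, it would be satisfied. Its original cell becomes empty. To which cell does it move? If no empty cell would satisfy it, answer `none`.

(2,3)

Vacating (1,2). Empty cells in order:
  (1,4): 1/3 same-type → still unsatisfied.
  (2,3): 2/4 same-type → satisfied — stop here.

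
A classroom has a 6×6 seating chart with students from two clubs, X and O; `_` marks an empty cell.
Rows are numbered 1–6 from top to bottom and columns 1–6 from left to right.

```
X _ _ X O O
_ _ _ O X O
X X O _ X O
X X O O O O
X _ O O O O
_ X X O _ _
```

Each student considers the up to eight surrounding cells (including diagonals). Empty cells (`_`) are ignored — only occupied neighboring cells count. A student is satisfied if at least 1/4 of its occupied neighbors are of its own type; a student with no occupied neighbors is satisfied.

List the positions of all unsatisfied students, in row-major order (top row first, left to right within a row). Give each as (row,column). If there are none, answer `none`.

(3,5)

Row 1: (1,1)X 0/0 satisfied · (1,4)X 1/3 satisfied · (1,5)O 3/5 satisfied · (1,6)O 2/3 satisfied
Row 2: (2,4)O 2/5 satisfied · (2,5)X 2/7 satisfied · (2,6)O 3/5 satisfied
Row 3: (3,1)X 3/3 satisfied · (3,2)X 3/5 satisfied · (3,3)O 3/5 satisfied · (3,5)X 1/7 not · (3,6)O 3/5 satisfied
Row 4: (4,1)X 4/4 satisfied · (4,2)X 4/7 satisfied · (4,3)O 4/6 satisfied · (4,4)O 6/7 satisfied · (4,5)O 6/7 satisfied · (4,6)O 4/5 satisfied
Row 5: (5,1)X 3/3 satisfied · (5,3)O 4/7 satisfied · (5,4)O 6/7 satisfied · (5,5)O 6/6 satisfied · (5,6)O 3/3 satisfied
Row 6: (6,2)X 2/3 satisfied · (6,3)X 1/4 satisfied · (6,4)O 3/4 satisfied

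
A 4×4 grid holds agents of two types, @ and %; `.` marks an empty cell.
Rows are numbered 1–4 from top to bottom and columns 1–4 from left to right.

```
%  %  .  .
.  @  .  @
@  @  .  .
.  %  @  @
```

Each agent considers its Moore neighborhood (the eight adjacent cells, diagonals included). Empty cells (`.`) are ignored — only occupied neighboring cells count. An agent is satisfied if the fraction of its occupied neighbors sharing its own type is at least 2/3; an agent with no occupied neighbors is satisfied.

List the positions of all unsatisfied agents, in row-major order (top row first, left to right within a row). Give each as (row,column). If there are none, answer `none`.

(1,1), (1,2), (2,2), (4,2)

Row 1: (1,1)% 1/2 ✗ · (1,2)% 1/2 ✗
Row 2: (2,2)@ 2/4 ✗ · (2,4)@ 0/0 ✓
Row 3: (3,1)@ 2/3 ✓ · (3,2)@ 3/4 ✓
Row 4: (4,2)% 0/3 ✗ · (4,3)@ 2/3 ✓ · (4,4)@ 1/1 ✓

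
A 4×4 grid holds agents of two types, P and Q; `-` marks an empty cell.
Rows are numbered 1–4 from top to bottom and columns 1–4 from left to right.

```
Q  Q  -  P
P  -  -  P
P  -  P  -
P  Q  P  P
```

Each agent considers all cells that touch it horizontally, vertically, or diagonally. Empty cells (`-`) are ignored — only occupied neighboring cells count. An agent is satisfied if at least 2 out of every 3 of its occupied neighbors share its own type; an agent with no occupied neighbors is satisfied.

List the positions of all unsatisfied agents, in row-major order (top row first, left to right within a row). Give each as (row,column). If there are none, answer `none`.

Row 1: (1,1)Q 1/2 ✗ · (1,2)Q 1/2 ✗ · (1,4)P 1/1 ✓
Row 2: (2,1)P 1/3 ✗ · (2,4)P 2/2 ✓
Row 3: (3,1)P 2/3 ✓ · (3,3)P 3/4 ✓
Row 4: (4,1)P 1/2 ✗ · (4,2)Q 0/4 ✗ · (4,3)P 2/3 ✓ · (4,4)P 2/2 ✓

(1,1), (1,2), (2,1), (4,1), (4,2)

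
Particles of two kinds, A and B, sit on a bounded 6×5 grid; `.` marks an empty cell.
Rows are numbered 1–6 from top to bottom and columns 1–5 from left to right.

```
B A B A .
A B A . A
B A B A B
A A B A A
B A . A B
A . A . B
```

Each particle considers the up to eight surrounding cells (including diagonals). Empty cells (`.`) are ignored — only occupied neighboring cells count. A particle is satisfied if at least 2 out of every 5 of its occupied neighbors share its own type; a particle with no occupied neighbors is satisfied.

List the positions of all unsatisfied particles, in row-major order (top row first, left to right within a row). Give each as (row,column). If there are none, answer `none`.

(1,1)B 1/3 ✗
(1,2)A 2/5 ✓
(1,3)B 1/4 ✗
(1,4)A 2/3 ✓
(2,1)A 2/5 ✓
(2,2)B 4/8 ✓
(2,3)A 4/7 ✓
(2,5)A 2/3 ✓
(3,1)B 1/5 ✗
(3,2)A 4/8 ✓
(3,3)B 2/7 ✗
(3,4)A 4/7 ✓
(3,5)B 0/4 ✗
(4,1)A 3/5 ✓
(4,2)A 3/7 ✓
(4,3)B 1/7 ✗
(4,4)A 3/7 ✓
(4,5)A 3/5 ✓
(5,1)B 0/4 ✗
(5,2)A 4/6 ✓
(5,4)A 3/6 ✓
(5,5)B 1/4 ✗
(6,1)A 1/2 ✓
(6,3)A 2/2 ✓
(6,5)B 1/2 ✓

(1,1), (1,3), (3,1), (3,3), (3,5), (4,3), (5,1), (5,5)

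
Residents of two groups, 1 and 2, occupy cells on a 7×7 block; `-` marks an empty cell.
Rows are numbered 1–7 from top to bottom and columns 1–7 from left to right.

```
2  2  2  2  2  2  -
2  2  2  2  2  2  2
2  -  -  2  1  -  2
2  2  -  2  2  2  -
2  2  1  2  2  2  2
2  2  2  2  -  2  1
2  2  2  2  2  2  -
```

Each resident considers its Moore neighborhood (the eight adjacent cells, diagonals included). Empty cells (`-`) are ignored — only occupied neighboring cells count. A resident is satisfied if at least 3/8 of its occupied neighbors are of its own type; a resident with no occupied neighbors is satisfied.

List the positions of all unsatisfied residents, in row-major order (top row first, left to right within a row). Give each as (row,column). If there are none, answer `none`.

(3,5), (5,3), (6,7)

(1,1)2 3/3 ✓
(1,2)2 5/5 ✓
(1,3)2 5/5 ✓
(1,4)2 5/5 ✓
(1,5)2 5/5 ✓
(1,6)2 4/4 ✓
(2,1)2 4/4 ✓
(2,2)2 6/6 ✓
(2,3)2 6/6 ✓
(2,4)2 6/7 ✓
(2,5)2 6/7 ✓
(2,6)2 5/6 ✓
(2,7)2 3/3 ✓
(3,1)2 4/4 ✓
(3,4)2 5/6 ✓
(3,5)1 0/7 ✗
(3,7)2 3/3 ✓
(4,1)2 4/4 ✓
(4,2)2 4/5 ✓
(4,4)2 4/6 ✓
(4,5)2 6/7 ✓
(4,6)2 5/6 ✓
(5,1)2 5/5 ✓
(5,2)2 6/7 ✓
(5,3)1 0/7 ✗
(5,4)2 5/6 ✓
(5,5)2 7/7 ✓
(5,6)2 5/6 ✓
(5,7)2 3/4 ✓
(6,1)2 5/5 ✓
(6,2)2 7/8 ✓
(6,3)2 7/8 ✓
(6,4)2 6/7 ✓
(6,6)2 5/6 ✓
(6,7)1 0/4 ✗
(7,1)2 3/3 ✓
(7,2)2 5/5 ✓
(7,3)2 5/5 ✓
(7,4)2 4/4 ✓
(7,5)2 4/4 ✓
(7,6)2 2/3 ✓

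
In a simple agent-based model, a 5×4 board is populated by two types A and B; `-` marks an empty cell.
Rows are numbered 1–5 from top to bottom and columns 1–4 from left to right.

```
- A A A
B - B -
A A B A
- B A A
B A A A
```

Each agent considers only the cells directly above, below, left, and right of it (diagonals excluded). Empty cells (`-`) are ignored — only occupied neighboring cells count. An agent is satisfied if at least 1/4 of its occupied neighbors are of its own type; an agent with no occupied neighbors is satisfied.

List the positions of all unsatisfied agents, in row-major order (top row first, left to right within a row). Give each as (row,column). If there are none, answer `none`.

(2,1), (4,2), (5,1)

(1,2)A 1/1 ✓
(1,3)A 2/3 ✓
(1,4)A 1/1 ✓
(2,1)B 0/1 ✗
(2,3)B 1/2 ✓
(3,1)A 1/2 ✓
(3,2)A 1/3 ✓
(3,3)B 1/4 ✓
(3,4)A 1/2 ✓
(4,2)B 0/3 ✗
(4,3)A 2/4 ✓
(4,4)A 3/3 ✓
(5,1)B 0/1 ✗
(5,2)A 1/3 ✓
(5,3)A 3/3 ✓
(5,4)A 2/2 ✓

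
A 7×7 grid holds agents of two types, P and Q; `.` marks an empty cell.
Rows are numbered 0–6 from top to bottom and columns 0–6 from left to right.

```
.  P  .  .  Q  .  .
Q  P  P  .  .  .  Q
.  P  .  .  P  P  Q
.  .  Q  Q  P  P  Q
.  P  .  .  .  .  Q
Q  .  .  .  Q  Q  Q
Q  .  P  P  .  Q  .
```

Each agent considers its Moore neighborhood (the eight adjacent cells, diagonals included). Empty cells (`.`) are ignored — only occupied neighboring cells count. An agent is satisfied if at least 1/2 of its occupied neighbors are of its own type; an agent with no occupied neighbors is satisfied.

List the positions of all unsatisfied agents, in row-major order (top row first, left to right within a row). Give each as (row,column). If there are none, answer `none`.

Row 0: (0,1)P 2/3 ✓ · (0,4)Q 0/0 ✓
Row 1: (1,0)Q 0/3 ✗ · (1,1)P 3/4 ✓ · (1,2)P 3/3 ✓ · (1,6)Q 1/2 ✓
Row 2: (2,1)P 2/4 ✓ · (2,4)P 3/4 ✓ · (2,5)P 3/6 ✓ · (2,6)Q 2/4 ✓
Row 3: (3,2)Q 1/3 ✗ · (3,3)Q 1/3 ✗ · (3,4)P 3/4 ✓ · (3,5)P 3/6 ✓ · (3,6)Q 2/4 ✓
Row 4: (4,1)P 0/2 ✗ · (4,6)Q 3/4 ✓
Row 5: (5,0)Q 1/2 ✓ · (5,4)Q 2/3 ✓ · (5,5)Q 4/4 ✓ · (5,6)Q 3/3 ✓
Row 6: (6,0)Q 1/1 ✓ · (6,2)P 1/1 ✓ · (6,3)P 1/2 ✓ · (6,5)Q 3/3 ✓

(1,0), (3,2), (3,3), (4,1)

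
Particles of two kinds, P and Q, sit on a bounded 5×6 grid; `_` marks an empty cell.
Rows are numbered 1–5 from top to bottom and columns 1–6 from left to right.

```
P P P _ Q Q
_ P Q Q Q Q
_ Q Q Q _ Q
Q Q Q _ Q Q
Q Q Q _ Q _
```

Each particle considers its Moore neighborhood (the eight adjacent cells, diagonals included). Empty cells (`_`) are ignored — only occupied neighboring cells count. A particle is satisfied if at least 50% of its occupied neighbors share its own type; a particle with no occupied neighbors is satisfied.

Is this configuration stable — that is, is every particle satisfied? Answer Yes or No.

Yes

Row 1: (1,1)P 2/2 satisfied · (1,2)P 3/4 satisfied · (1,3)P 2/4 satisfied · (1,5)Q 4/4 satisfied · (1,6)Q 3/3 satisfied
Row 2: (2,2)P 3/6 satisfied · (2,3)Q 4/7 satisfied · (2,4)Q 5/6 satisfied · (2,5)Q 6/6 satisfied · (2,6)Q 4/4 satisfied
Row 3: (3,2)Q 5/6 satisfied · (3,3)Q 6/7 satisfied · (3,4)Q 6/6 satisfied · (3,6)Q 4/4 satisfied
Row 4: (4,1)Q 4/4 satisfied · (4,2)Q 7/7 satisfied · (4,3)Q 6/6 satisfied · (4,5)Q 4/4 satisfied · (4,6)Q 3/3 satisfied
Row 5: (5,1)Q 3/3 satisfied · (5,2)Q 5/5 satisfied · (5,3)Q 3/3 satisfied · (5,5)Q 2/2 satisfied
All meet the threshold, so the configuration is stable.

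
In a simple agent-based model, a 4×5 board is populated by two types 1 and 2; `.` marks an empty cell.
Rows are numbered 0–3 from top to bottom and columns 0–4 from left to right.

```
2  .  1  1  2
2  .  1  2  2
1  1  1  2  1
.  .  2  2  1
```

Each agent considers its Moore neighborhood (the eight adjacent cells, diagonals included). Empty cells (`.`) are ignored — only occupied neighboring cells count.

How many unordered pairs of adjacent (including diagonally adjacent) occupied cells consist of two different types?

Scan each occupied cell's neighbors to the right and below (and the two forward diagonals) so each pair is counted once.
From row 0: 4 unlike of 10 pairs (running 4/10).
From row 1: 7 unlike of 12 pairs (running 11/22).
From row 2: 7 unlike of 12 pairs (running 18/34).
From row 3: 1 unlike of 2 pairs (running 19/36).
Total adjacent occupied pairs: 36; unlike-type pairs: 19.

19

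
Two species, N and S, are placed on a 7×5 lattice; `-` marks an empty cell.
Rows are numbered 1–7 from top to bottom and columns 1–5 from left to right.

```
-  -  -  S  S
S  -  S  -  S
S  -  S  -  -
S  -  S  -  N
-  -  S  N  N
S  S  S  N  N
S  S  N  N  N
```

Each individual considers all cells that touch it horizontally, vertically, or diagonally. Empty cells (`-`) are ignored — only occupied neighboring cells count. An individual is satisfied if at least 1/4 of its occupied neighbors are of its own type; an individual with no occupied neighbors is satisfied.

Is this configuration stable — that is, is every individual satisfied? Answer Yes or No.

Yes

(1,4)S 3/3 ok
(1,5)S 2/2 ok
(2,1)S 1/1 ok
(2,3)S 2/2 ok
(2,5)S 2/2 ok
(3,1)S 2/2 ok
(3,3)S 2/2 ok
(4,1)S 1/1 ok
(4,3)S 2/3 ok
(4,5)N 2/2 ok
(5,3)S 3/5 ok
(5,4)N 4/7 ok
(5,5)N 4/4 ok
(6,1)S 3/3 ok
(6,2)S 5/6 ok
(6,3)S 3/7 ok
(6,4)N 6/8 ok
(6,5)N 5/5 ok
(7,1)S 3/3 ok
(7,2)S 4/5 ok
(7,3)N 2/5 ok
(7,4)N 4/5 ok
(7,5)N 3/3 ok
All meet the threshold, so the configuration is stable.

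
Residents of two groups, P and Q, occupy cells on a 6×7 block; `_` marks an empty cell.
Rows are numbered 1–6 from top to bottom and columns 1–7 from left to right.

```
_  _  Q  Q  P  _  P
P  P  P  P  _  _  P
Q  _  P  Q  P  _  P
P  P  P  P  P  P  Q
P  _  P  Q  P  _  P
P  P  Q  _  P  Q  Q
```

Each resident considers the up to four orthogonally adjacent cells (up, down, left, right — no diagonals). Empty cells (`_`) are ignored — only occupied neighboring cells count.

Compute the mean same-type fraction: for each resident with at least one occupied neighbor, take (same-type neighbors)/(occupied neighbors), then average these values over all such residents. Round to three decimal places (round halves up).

Row 1: (1,3)Q 1/2 · (1,4)Q 1/3 · (1,5)P 0/1 · (1,7)P 1/1
Row 2: (2,1)P 1/2 · (2,2)P 2/2 · (2,3)P 3/4 · (2,4)P 1/3 · (2,7)P 2/2
Row 3: (3,1)Q 0/2 · (3,3)P 2/3 · (3,4)Q 0/4 · (3,5)P 1/2 · (3,7)P 1/2
Row 4: (4,1)P 2/3 · (4,2)P 2/2 · (4,3)P 4/4 · (4,4)P 2/4 · (4,5)P 4/4 · (4,6)P 1/2 · (4,7)Q 0/3
Row 5: (5,1)P 2/2 · (5,3)P 1/3 · (5,4)Q 0/3 · (5,5)P 2/3 · (5,7)P 0/2
Row 6: (6,1)P 2/2 · (6,2)P 1/2 · (6,3)Q 0/2 · (6,5)P 1/2 · (6,6)Q 1/2 · (6,7)Q 1/2
Sum over 32 residents: 1/2 + 1/3 + 0/1 + 1/1 + 1/2 + 2/2 + 3/4 + 1/3 + 2/2 + 0/2 + 2/3 + 0/4 + 1/2 + 1/2 + 2/3 + 2/2 + 4/4 + 2/4 + 4/4 + 1/2 + 0/3 + 2/2 + 1/3 + 0/3 + 2/3 + 0/2 + 2/2 + 1/2 + 0/2 + 1/2 + 1/2 + 1/2 = 67/4; mean = 67/4 ÷ 32 = 67/128 = 0.523437… → 0.523.

0.523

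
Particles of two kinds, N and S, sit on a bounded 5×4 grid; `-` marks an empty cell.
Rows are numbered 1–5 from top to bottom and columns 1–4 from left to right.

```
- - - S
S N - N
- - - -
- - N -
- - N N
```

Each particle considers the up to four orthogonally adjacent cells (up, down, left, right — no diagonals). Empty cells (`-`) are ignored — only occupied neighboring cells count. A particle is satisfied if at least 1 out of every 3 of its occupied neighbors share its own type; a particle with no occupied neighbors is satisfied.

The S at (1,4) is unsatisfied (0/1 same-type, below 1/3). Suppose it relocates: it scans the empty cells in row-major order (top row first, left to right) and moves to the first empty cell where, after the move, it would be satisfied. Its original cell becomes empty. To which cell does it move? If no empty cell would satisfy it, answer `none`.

(1,1)

Vacating (1,4). Empty cells in order:
  (1,1): 1/1 same-type → satisfied — stop here.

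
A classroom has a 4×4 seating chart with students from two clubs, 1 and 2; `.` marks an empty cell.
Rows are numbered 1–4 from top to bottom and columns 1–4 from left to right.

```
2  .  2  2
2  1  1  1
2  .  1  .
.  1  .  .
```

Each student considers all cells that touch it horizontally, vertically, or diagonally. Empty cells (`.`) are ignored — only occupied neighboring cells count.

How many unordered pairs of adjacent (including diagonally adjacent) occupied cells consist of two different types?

9

Scan each occupied cell's neighbors to the right and below (and the two forward diagonals) so each pair is counted once.
From row 1: 6 unlike of 8 pairs (running 6/8).
From row 2: 2 unlike of 8 pairs (running 8/16).
From row 3: 1 unlike of 2 pairs (running 9/18).
Total adjacent occupied pairs: 18; unlike-type pairs: 9.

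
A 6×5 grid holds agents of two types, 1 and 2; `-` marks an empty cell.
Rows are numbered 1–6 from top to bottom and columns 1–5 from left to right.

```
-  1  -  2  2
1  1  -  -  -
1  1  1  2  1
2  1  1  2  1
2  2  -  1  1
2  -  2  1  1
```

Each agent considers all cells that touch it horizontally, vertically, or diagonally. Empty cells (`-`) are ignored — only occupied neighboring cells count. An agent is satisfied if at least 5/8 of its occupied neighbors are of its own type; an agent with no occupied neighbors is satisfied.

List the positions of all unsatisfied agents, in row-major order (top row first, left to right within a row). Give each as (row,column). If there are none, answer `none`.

(3,4), (3,5), (4,1), (4,2), (4,3), (4,4), (4,5), (6,3)

(1,2)1 2/2 ✓
(1,4)2 1/1 ✓
(1,5)2 1/1 ✓
(2,1)1 4/4 ✓
(2,2)1 5/5 ✓
(3,1)1 4/5 ✓
(3,2)1 6/7 ✓
(3,3)1 4/6 ✓
(3,4)2 1/5 ✗
(3,5)1 1/3 ✗
(4,1)2 2/5 ✗
(4,2)1 4/7 ✗
(4,3)1 4/7 ✗
(4,4)2 1/7 ✗
(4,5)1 3/5 ✗
(5,1)2 3/4 ✓
(5,2)2 4/6 ✓
(5,4)1 5/7 ✓
(5,5)1 4/5 ✓
(6,1)2 2/2 ✓
(6,3)2 1/3 ✗
(6,4)1 3/4 ✓
(6,5)1 3/3 ✓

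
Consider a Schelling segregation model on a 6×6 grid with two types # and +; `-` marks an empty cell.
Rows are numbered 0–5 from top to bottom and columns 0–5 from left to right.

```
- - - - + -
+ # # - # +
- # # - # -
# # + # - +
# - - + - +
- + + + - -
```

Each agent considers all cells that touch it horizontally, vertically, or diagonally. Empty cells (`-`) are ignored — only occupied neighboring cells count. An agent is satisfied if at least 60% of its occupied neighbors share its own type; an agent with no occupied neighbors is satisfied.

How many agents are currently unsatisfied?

(0,4)+ 1/2 not
(1,0)+ 0/2 not
(1,1)# 3/4 satisfied
(1,2)# 3/3 satisfied
(1,4)# 1/3 not
(1,5)+ 1/3 not
(2,1)# 5/7 satisfied
(2,2)# 5/6 satisfied
(2,4)# 2/4 not
(3,0)# 3/3 satisfied
(3,1)# 4/5 satisfied
(3,2)+ 1/5 not
(3,3)# 2/4 not
(3,5)+ 1/2 not
(4,0)# 2/3 satisfied
(4,3)+ 3/4 satisfied
(4,5)+ 1/1 satisfied
(5,1)+ 1/2 not
(5,2)+ 3/3 satisfied
(5,3)+ 2/2 satisfied
Unsatisfied: (0,4), (1,0), (1,4), (1,5), (2,4), (3,2), (3,3), (3,5), (5,1) — 9 in total.

9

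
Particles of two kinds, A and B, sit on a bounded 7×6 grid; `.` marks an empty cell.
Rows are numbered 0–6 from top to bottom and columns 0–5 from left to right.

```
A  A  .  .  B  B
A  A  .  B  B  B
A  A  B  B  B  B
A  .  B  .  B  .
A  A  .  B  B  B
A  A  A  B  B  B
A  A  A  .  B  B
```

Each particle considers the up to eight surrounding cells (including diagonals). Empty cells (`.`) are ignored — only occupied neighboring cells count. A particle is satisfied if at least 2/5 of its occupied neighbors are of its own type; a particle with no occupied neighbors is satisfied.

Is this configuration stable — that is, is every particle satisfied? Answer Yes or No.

Yes

(0,0)A 3/3 ✓
(0,1)A 3/3 ✓
(0,4)B 4/4 ✓
(0,5)B 3/3 ✓
(1,0)A 5/5 ✓
(1,1)A 5/6 ✓
(1,3)B 5/5 ✓
(1,4)B 7/7 ✓
(1,5)B 5/5 ✓
(2,0)A 4/4 ✓
(2,1)A 4/6 ✓
(2,2)B 3/5 ✓
(2,3)B 6/6 ✓
(2,4)B 6/6 ✓
(2,5)B 4/4 ✓
(3,0)A 4/4 ✓
(3,2)B 3/5 ✓
(3,4)B 6/6 ✓
(4,0)A 4/4 ✓
(4,1)A 5/6 ✓
(4,3)B 5/6 ✓
(4,4)B 6/6 ✓
(4,5)B 4/4 ✓
(5,0)A 5/5 ✓
(5,1)A 7/7 ✓
(5,2)A 4/6 ✓
(5,3)B 4/6 ✓
(5,4)B 7/7 ✓
(5,5)B 5/5 ✓
(6,0)A 3/3 ✓
(6,1)A 5/5 ✓
(6,2)A 3/4 ✓
(6,4)B 4/4 ✓
(6,5)B 3/3 ✓
All meet the threshold, so the configuration is stable.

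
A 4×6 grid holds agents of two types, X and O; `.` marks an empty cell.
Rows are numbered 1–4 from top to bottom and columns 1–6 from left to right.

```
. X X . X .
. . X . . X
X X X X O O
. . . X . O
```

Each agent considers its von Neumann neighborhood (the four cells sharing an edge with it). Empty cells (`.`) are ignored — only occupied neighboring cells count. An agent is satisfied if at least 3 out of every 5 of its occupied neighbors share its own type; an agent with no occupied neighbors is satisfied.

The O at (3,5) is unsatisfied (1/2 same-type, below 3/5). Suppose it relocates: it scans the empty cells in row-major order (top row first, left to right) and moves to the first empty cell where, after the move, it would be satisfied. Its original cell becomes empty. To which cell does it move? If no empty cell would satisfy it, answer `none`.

Vacating (3,5). Empty cells in order:
  (1,1): 0/1 same-type → still unsatisfied.
  (1,4): 0/2 same-type → still unsatisfied.
  (1,6): 0/2 same-type → still unsatisfied.
  (2,1): 0/1 same-type → still unsatisfied.
  (2,2): 0/3 same-type → still unsatisfied.
  (2,4): 0/2 same-type → still unsatisfied.
  (2,5): 0/2 same-type → still unsatisfied.
  (4,1): 0/1 same-type → still unsatisfied.
  (4,2): 0/1 same-type → still unsatisfied.
  (4,3): 0/2 same-type → still unsatisfied.
  (4,5): 1/2 same-type → still unsatisfied.

none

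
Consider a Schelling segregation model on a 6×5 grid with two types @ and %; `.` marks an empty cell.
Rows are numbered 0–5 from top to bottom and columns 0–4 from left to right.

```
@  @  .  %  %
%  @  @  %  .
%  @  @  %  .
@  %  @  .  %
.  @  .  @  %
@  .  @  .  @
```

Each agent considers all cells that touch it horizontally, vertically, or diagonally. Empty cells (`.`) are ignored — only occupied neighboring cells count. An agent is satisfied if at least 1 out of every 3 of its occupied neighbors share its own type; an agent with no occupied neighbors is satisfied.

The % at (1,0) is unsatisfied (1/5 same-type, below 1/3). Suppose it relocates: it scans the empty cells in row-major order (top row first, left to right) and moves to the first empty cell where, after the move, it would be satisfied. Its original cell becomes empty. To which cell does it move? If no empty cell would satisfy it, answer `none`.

(0,2)

Vacating (1,0). Empty cells in order:
  (0,2): 2/5 same-type → satisfied — stop here.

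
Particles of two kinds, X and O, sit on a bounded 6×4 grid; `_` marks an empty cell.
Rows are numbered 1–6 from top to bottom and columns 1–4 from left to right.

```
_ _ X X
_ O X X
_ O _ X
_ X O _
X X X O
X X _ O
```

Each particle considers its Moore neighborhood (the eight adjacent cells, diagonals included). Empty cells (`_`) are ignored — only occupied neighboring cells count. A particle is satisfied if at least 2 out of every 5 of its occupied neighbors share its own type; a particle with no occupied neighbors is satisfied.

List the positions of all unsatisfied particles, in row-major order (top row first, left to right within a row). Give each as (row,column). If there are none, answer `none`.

(2,2), (4,3)

Row 1: (1,3)X 3/4 ok · (1,4)X 3/3 ok
Row 2: (2,2)O 1/3 unhappy · (2,3)X 4/6 ok · (2,4)X 4/4 ok
Row 3: (3,2)O 2/4 ok · (3,4)X 2/3 ok
Row 4: (4,2)X 3/5 ok · (4,3)O 2/6 unhappy
Row 5: (5,1)X 4/4 ok · (5,2)X 5/6 ok · (5,3)X 3/6 ok · (5,4)O 2/3 ok
Row 6: (6,1)X 3/3 ok · (6,2)X 4/4 ok · (6,4)O 1/2 ok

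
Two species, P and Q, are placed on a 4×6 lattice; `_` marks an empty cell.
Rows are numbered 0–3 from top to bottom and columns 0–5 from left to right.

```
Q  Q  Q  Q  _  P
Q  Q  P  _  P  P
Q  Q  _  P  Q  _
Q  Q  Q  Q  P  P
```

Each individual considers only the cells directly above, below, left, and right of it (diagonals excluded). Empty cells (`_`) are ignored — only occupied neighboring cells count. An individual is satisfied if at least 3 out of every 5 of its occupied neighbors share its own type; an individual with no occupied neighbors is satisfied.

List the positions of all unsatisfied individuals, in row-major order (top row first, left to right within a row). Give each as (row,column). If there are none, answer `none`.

(0,0)Q 2/2 satisfied
(0,1)Q 3/3 satisfied
(0,2)Q 2/3 satisfied
(0,3)Q 1/1 satisfied
(0,5)P 1/1 satisfied
(1,0)Q 3/3 satisfied
(1,1)Q 3/4 satisfied
(1,2)P 0/2 not
(1,4)P 1/2 not
(1,5)P 2/2 satisfied
(2,0)Q 3/3 satisfied
(2,1)Q 3/3 satisfied
(2,3)P 0/2 not
(2,4)Q 0/3 not
(3,0)Q 2/2 satisfied
(3,1)Q 3/3 satisfied
(3,2)Q 2/2 satisfied
(3,3)Q 1/3 not
(3,4)P 1/3 not
(3,5)P 1/1 satisfied

(1,2), (1,4), (2,3), (2,4), (3,3), (3,4)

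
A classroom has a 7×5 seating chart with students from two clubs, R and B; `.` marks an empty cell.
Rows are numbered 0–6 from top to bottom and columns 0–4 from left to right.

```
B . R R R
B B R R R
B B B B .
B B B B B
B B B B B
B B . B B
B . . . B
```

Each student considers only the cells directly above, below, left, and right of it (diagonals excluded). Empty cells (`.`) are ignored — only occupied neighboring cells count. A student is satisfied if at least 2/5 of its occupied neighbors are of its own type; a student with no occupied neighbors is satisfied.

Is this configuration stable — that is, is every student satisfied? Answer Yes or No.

(0,0)B 1/1 ✓
(0,2)R 2/2 ✓
(0,3)R 3/3 ✓
(0,4)R 2/2 ✓
(1,0)B 3/3 ✓
(1,1)B 2/3 ✓
(1,2)R 2/4 ✓
(1,3)R 3/4 ✓
(1,4)R 2/2 ✓
(2,0)B 3/3 ✓
(2,1)B 4/4 ✓
(2,2)B 3/4 ✓
(2,3)B 2/3 ✓
(3,0)B 3/3 ✓
(3,1)B 4/4 ✓
(3,2)B 4/4 ✓
(3,3)B 4/4 ✓
(3,4)B 2/2 ✓
(4,0)B 3/3 ✓
(4,1)B 4/4 ✓
(4,2)B 3/3 ✓
(4,3)B 4/4 ✓
(4,4)B 3/3 ✓
(5,0)B 3/3 ✓
(5,1)B 2/2 ✓
(5,3)B 2/2 ✓
(5,4)B 3/3 ✓
(6,0)B 1/1 ✓
(6,4)B 1/1 ✓
All meet the threshold, so the configuration is stable.

Yes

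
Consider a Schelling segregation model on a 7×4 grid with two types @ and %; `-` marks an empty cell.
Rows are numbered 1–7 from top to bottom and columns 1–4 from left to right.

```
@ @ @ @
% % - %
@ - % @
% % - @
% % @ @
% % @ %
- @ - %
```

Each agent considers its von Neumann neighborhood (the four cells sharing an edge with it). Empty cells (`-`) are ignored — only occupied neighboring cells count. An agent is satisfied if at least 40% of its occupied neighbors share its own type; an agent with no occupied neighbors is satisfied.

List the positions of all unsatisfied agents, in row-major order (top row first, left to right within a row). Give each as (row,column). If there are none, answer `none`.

(2,1), (2,4), (3,1), (3,3), (3,4), (6,3), (6,4), (7,2)

(1,1)@ 1/2 ok
(1,2)@ 2/3 ok
(1,3)@ 2/2 ok
(1,4)@ 1/2 ok
(2,1)% 1/3 unhappy
(2,2)% 1/2 ok
(2,4)% 0/2 unhappy
(3,1)@ 0/2 unhappy
(3,3)% 0/1 unhappy
(3,4)@ 1/3 unhappy
(4,1)% 2/3 ok
(4,2)% 2/2 ok
(4,4)@ 2/2 ok
(5,1)% 3/3 ok
(5,2)% 3/4 ok
(5,3)@ 2/3 ok
(5,4)@ 2/3 ok
(6,1)% 2/2 ok
(6,2)% 2/4 ok
(6,3)@ 1/3 unhappy
(6,4)% 1/3 unhappy
(7,2)@ 0/1 unhappy
(7,4)% 1/1 ok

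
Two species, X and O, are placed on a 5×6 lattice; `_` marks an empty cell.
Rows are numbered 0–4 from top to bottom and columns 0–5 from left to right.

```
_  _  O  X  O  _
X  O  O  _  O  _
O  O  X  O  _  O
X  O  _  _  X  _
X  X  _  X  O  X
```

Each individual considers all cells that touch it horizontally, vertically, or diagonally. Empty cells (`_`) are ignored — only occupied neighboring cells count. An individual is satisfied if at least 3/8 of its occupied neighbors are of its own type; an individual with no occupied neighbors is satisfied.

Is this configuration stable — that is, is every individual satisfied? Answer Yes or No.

No

Row 0: (0,2)O 2/3 satisfied · (0,3)X 0/4 not · (0,4)O 1/2 satisfied
Row 1: (1,0)X 0/3 not · (1,1)O 4/6 satisfied · (1,2)O 4/6 satisfied · (1,4)O 3/4 satisfied
Row 2: (2,0)O 3/5 satisfied · (2,1)O 4/7 satisfied · (2,2)X 0/5 not · (2,3)O 2/4 satisfied · (2,5)O 1/2 satisfied
Row 3: (3,0)X 2/5 satisfied · (3,1)O 2/6 not · (3,4)X 2/5 satisfied
Row 4: (4,0)X 2/3 satisfied · (4,1)X 2/3 satisfied · (4,3)X 1/2 satisfied · (4,4)O 0/3 not · (4,5)X 1/2 satisfied
For instance (0,3) has only 0/4 same-type neighbors, below 3/8.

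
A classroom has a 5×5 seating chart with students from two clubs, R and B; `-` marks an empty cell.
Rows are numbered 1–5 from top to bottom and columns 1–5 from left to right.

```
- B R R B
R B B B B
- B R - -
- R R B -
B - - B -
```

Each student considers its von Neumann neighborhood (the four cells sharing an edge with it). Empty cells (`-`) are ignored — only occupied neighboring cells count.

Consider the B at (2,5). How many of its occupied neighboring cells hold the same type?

2

Occupied neighbors of (2,5): (1,5)=B, (2,4)=B.
Same type (B): 2 of 2.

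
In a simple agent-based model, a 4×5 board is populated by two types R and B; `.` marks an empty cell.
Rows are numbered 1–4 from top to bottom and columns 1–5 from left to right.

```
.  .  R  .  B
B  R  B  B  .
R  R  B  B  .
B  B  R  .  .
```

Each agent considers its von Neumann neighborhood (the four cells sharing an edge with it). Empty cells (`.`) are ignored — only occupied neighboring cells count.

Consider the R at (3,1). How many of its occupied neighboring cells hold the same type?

1

Occupied neighbors of (3,1): (2,1)=B, (4,1)=B, (3,2)=R.
Same type (R): 1 of 3.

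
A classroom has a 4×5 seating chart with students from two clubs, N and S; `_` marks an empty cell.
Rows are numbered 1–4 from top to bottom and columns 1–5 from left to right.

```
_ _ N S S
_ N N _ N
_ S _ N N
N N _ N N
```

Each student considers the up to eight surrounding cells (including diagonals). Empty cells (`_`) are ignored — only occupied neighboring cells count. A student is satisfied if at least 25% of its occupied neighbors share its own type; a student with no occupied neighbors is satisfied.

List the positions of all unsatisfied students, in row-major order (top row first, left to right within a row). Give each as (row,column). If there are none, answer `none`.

(1,3)N 2/3 ok
(1,4)S 1/4 ok
(1,5)S 1/2 ok
(2,2)N 2/3 ok
(2,3)N 3/5 ok
(2,5)N 2/4 ok
(3,2)S 0/4 unhappy
(3,4)N 5/5 ok
(3,5)N 4/4 ok
(4,1)N 1/2 ok
(4,2)N 1/2 ok
(4,4)N 3/3 ok
(4,5)N 3/3 ok

(3,2)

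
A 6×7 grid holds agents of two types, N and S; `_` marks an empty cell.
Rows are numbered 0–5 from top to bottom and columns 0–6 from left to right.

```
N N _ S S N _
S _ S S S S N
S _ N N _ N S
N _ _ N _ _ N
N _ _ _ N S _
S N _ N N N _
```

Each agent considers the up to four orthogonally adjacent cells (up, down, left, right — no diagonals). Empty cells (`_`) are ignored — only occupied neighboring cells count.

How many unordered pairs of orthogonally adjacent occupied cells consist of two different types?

15

Scan each occupied cell's neighbors to the right and below so each pair is counted once.
From row 0: 3 unlike of 7 pairs (running 3/7).
From row 1: 5 unlike of 9 pairs (running 8/16).
From row 2: 3 unlike of 5 pairs (running 11/21).
From row 3: 0 unlike of 1 pairs (running 11/22).
From row 4: 3 unlike of 4 pairs (running 14/26).
From row 5: 1 unlike of 3 pairs (running 15/29).
Total adjacent occupied pairs: 29; unlike-type pairs: 15.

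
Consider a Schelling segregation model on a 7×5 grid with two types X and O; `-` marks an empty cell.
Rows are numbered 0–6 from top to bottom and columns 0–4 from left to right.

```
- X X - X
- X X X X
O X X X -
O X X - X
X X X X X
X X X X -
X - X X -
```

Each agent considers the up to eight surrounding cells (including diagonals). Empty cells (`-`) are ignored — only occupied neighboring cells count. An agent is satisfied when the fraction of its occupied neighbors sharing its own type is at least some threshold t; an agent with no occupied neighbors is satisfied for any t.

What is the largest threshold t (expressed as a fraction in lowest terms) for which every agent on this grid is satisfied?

1/5

Row 0: (0,1)X 3/3 · (0,2)X 4/4 · (0,4)X 2/2
Row 1: (1,1)X 5/6 · (1,2)X 7/7 · (1,3)X 6/6 · (1,4)X 3/3
Row 2: (2,0)O 1/4 · (2,1)X 5/7 · (2,2)X 7/7 · (2,3)X 6/6
Row 3: (3,0)O 1/5 · (3,1)X 6/8 · (3,2)X 7/7 · (3,4)X 3/3
Row 4: (4,0)X 4/5 · (4,1)X 7/8 · (4,2)X 7/7 · (4,3)X 6/6 · (4,4)X 3/3
Row 5: (5,0)X 4/4 · (5,1)X 7/7 · (5,2)X 7/7 · (5,3)X 6/6
Row 6: (6,0)X 2/2 · (6,2)X 4/4 · (6,3)X 3/3
The smallest same-type fraction is 1/5 at (3,0), which reduces to 1/5. Any threshold above that leaves this agent unsatisfied.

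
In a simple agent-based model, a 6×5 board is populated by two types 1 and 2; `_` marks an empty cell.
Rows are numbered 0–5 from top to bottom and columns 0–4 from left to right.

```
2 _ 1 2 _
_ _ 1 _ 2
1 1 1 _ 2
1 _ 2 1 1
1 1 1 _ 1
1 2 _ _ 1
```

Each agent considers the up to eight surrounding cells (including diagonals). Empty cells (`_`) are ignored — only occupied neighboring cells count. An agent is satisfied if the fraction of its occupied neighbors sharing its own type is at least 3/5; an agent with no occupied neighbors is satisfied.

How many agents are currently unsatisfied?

6

Row 0: (0,0)2 0/0 ✓ · (0,2)1 1/2 ✗ · (0,3)2 1/3 ✗
Row 1: (1,2)1 3/4 ✓ · (1,4)2 2/2 ✓
Row 2: (2,0)1 2/2 ✓ · (2,1)1 4/5 ✓ · (2,2)1 3/4 ✓ · (2,4)2 1/3 ✗
Row 3: (3,0)1 4/4 ✓ · (3,2)2 0/5 ✗ · (3,3)1 4/6 ✓ · (3,4)1 2/3 ✓
Row 4: (4,0)1 3/4 ✓ · (4,1)1 4/6 ✓ · (4,2)1 2/4 ✗ · (4,4)1 3/3 ✓
Row 5: (5,0)1 2/3 ✓ · (5,1)2 0/4 ✗ · (5,4)1 1/1 ✓
Unsatisfied: (0,2), (0,3), (2,4), (3,2), (4,2), (5,1) — 6 in total.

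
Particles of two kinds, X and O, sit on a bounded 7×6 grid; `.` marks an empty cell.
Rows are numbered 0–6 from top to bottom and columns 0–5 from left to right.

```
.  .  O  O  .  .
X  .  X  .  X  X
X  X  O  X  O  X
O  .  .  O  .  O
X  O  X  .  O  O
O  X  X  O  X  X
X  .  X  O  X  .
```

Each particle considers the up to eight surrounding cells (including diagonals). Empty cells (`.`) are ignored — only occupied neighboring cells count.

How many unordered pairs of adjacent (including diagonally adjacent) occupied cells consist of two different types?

36

Scan each occupied cell's neighbors to the right and below (and the two forward diagonals) so each pair is counted once.
Row 0: O(0,2)–O(0,3)= O(0,2)–X(1,2)≠ O(0,3)–X(1,4)≠ O(0,3)–X(1,2)≠  → 3/4 unlike.
Row 1: X(1,0)–X(2,0)= X(1,0)–X(2,1)= X(1,2)–O(2,2)≠ X(1,2)–X(2,3)= X(1,2)–X(2,1)= X(1,4)–X(1,5)= X(1,4)–O(2,4)≠ X(1,4)–X(2,5)= X(1,4)–X(2,3)= X(1,5)–X(2,5)= X(1,5)–O(2,4)≠  → 3/11 unlike.
Row 2: X(2,0)–X(2,1)= X(2,0)–O(3,0)≠ X(2,1)–O(2,2)≠ X(2,1)–O(3,0)≠ O(2,2)–X(2,3)≠ O(2,2)–O(3,3)= X(2,3)–O(2,4)≠ X(2,3)–O(3,3)≠ O(2,4)–X(2,5)≠ O(2,4)–O(3,5)= O(2,4)–O(3,3)= X(2,5)–O(3,5)≠  → 8/12 unlike.
Row 3: O(3,0)–X(4,0)≠ O(3,0)–O(4,1)= O(3,3)–O(4,4)= O(3,3)–X(4,2)≠ O(3,5)–O(4,5)= O(3,5)–O(4,4)=  → 2/6 unlike.
Row 4: X(4,0)–O(4,1)≠ X(4,0)–O(5,0)≠ X(4,0)–X(5,1)= O(4,1)–X(4,2)≠ O(4,1)–X(5,1)≠ O(4,1)–X(5,2)≠ O(4,1)–O(5,0)= X(4,2)–X(5,2)= X(4,2)–O(5,3)≠ X(4,2)–X(5,1)= O(4,4)–O(4,5)= O(4,4)–X(5,4)≠ O(4,4)–X(5,5)≠ O(4,4)–O(5,3)= O(4,5)–X(5,5)≠ O(4,5)–X(5,4)≠  → 10/16 unlike.
Row 5: O(5,0)–X(5,1)≠ O(5,0)–X(6,0)≠ X(5,1)–X(5,2)= X(5,1)–X(6,2)= X(5,1)–X(6,0)= X(5,2)–O(5,3)≠ X(5,2)–X(6,2)= X(5,2)–O(6,3)≠ O(5,3)–X(5,4)≠ O(5,3)–O(6,3)= O(5,3)–X(6,4)≠ O(5,3)–X(6,2)≠ X(5,4)–X(5,5)= X(5,4)–X(6,4)= X(5,4)–O(6,3)≠ X(5,5)–X(6,4)=  → 8/16 unlike.
Row 6: X(6,2)–O(6,3)≠ O(6,3)–X(6,4)≠  → 2/2 unlike.
Total adjacent occupied pairs: 67; unlike-type pairs: 36.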